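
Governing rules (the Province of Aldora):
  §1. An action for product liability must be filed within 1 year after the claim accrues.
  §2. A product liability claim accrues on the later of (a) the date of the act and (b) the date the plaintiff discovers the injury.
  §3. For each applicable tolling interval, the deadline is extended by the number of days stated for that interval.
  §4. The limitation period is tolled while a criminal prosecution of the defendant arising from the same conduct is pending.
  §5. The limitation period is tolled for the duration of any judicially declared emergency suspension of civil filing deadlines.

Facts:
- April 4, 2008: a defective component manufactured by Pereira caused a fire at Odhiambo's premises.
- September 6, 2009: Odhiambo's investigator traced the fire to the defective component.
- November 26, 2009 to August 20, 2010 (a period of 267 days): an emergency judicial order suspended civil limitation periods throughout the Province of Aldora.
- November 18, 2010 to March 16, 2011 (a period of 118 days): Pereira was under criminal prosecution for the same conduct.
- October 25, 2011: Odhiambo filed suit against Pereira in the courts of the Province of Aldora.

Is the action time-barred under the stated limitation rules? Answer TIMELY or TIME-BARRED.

Because discovery on September 6, 2009 post-dates the April 4, 2008 act, accrual under the later-of rule falls on September 6, 2009.
Adding the 1 year base period to September 6, 2009 gives a deadline of September 6, 2010, before any tolling.
The emergency suspension of filing deadlines from November 26, 2009 to August 20, 2010 tolled the period for 267 days, extending the deadline to May 31, 2011.
Because the pending criminal prosecution ran from November 18, 2010 to March 16, 2011, the deadline is extended by 118 days to September 26, 2011.
The October 25, 2011 filing falls after the September 26, 2011 deadline; the claim is time-barred.

TIME-BARRED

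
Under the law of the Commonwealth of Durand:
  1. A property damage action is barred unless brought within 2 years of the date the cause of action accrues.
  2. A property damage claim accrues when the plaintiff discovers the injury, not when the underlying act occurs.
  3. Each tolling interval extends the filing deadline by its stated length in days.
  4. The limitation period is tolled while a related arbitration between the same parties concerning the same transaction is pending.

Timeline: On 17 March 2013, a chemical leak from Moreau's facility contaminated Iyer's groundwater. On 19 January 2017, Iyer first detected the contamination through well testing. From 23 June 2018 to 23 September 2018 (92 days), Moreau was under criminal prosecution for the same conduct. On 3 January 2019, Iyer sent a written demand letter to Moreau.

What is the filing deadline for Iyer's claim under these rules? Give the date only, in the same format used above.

19 January 2019

Under the discovery rule, the claim accrued on 19 January 2017, when Iyer discovered the injury — not on the 17 March 2013 date of the underlying act.
Adding the 2 years base period to 19 January 2017 gives a deadline of 19 January 2019, before any tolling.
The pending criminal prosecution from 23 June 2018 to 23 September 2018 does not toll the period, because no stated rule makes a criminal prosecution a tolling event.
Nothing else in the chronology tolls or restarts the period.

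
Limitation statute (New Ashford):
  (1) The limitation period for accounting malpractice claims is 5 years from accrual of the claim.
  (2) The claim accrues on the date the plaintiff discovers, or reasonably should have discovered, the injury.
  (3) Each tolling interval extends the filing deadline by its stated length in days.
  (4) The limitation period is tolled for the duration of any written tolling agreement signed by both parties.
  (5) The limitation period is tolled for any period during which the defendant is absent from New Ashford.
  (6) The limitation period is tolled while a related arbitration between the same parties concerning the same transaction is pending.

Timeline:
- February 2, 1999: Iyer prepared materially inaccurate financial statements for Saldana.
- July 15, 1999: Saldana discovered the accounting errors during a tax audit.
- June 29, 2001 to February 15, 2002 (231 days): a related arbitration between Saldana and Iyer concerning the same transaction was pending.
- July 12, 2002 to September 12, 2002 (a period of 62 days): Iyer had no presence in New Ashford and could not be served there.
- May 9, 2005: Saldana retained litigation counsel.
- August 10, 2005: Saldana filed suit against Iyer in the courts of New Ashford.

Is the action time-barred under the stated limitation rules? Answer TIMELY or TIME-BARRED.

TIME-BARRED

The claim did not accrue until Saldana discovered the injury on July 15, 1999; the February 2, 1999 act date does not start the clock under the stated rule.
Adding the 5 years base period to July 15, 1999 gives a deadline of July 15, 2004, before any tolling.
The pending related arbitration from June 29, 2001 to February 15, 2002 tolled the period for 231 days, extending the deadline to March 3, 2005.
The period was tolled for 62 days by the defendant's absence from the jurisdiction (July 12, 2002 to September 12, 2002), pushing the deadline to May 4, 2005.
None of the other events listed affects the running of the period under the stated rules.
Saldana filed on August 10, 2005, after the May 4, 2005 deadline, so the action is time-barred.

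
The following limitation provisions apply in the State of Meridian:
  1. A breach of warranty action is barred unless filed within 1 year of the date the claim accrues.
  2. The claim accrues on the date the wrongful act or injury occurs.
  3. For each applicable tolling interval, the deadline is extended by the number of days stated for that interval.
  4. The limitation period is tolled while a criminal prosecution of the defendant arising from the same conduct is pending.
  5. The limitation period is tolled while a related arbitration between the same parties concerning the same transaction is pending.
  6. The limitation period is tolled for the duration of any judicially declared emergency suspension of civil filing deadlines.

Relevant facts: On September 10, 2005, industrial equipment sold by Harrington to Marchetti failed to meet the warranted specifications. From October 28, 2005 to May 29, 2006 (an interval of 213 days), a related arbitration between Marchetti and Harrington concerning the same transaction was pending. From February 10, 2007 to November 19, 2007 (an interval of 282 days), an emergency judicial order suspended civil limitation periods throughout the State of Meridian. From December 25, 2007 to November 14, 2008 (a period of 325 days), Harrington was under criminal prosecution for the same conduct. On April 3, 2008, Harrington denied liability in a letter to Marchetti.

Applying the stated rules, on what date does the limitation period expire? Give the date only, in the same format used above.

The limitation period began to run on September 10, 2005.
The untolled deadline — 1 year after September 10, 2005 — is September 10, 2006.
The period was tolled for 213 days by the pending related arbitration (October 28, 2005 to May 29, 2006), pushing the deadline to April 11, 2007.
The emergency suspension of filing deadlines from February 10, 2007 to November 19, 2007 tolled the period for 282 days, extending the deadline to January 18, 2008.
The period was tolled for 325 days by the pending criminal prosecution (December 25, 2007 to November 14, 2008), pushing the deadline to December 8, 2008.
Nothing else in the chronology tolls or restarts the period.

December 8, 2008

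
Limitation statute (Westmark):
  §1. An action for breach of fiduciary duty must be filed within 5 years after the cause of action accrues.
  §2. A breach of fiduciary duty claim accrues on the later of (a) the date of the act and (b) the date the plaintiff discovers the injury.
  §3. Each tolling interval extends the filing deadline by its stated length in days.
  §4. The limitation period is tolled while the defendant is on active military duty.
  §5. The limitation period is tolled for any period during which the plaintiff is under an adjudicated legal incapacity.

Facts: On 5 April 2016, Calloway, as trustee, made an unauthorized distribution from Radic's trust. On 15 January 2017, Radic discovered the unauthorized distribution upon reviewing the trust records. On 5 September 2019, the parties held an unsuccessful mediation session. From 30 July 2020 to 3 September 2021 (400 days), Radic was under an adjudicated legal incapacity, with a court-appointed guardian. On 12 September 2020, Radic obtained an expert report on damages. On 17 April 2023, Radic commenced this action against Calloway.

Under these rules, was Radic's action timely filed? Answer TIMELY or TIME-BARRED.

Because discovery on 15 January 2017 post-dates the 5 April 2016 act, accrual under the later-of rule falls on 15 January 2017.
Adding the 5 years base period to 15 January 2017 gives a deadline of 15 January 2022, before any tolling.
Because the plaintiff's legal incapacity ran from 30 July 2020 to 3 September 2021, the deadline is extended by 400 days to 19 February 2023.
None of the other events listed affects the running of the period under the stated rules.
Filing on 17 April 2023 missed the 19 February 2023 deadline — the action is time-barred.

TIME-BARRED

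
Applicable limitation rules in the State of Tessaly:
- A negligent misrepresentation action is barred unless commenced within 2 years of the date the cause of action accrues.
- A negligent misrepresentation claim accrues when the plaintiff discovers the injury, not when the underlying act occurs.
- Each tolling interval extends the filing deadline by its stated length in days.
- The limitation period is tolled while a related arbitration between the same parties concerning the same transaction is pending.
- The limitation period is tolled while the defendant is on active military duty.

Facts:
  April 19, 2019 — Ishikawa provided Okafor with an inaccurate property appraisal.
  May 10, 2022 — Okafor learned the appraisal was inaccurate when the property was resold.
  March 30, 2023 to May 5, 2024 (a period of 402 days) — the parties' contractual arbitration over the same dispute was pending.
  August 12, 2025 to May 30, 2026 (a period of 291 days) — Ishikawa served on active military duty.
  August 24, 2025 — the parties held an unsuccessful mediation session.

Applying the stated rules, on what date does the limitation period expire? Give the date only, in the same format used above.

Accrual is tied to discovery, so the period began on May 10, 2022 rather than on April 19, 2019 when the act occurred.
Adding the 2 years base period to May 10, 2022 gives a deadline of May 10, 2024, before any tolling.
Because the pending related arbitration ran from March 30, 2023 to May 5, 2024, the deadline is extended by 402 days to June 16, 2025.
The defendant's active military service starting August 12, 2025 came too late — the period had run on June 16, 2025 — and so does not extend the deadline.
Nothing else in the chronology tolls or restarts the period.

June 16, 2025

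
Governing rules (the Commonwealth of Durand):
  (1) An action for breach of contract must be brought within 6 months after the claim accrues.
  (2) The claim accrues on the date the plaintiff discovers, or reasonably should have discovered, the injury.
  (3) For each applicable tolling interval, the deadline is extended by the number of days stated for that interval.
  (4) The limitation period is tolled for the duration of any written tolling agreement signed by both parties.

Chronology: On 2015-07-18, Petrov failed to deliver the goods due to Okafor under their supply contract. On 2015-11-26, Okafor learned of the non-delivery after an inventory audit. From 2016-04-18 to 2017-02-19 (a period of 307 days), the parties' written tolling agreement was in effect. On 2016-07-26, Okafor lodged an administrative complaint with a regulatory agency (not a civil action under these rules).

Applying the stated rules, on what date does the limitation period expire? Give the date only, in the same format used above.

Under the discovery rule, the claim accrued on 2015-11-26, when Okafor discovered the injury — not on the 2015-07-18 date of the underlying act.
6 months from 2015-11-26 is 2016-05-26.
Because the written tolling agreement ran from 2016-04-18 to 2017-02-19, the deadline is extended by 307 days to 2017-03-29.
The other events in the timeline have no effect on the limitation period under the stated rules.

2017-03-29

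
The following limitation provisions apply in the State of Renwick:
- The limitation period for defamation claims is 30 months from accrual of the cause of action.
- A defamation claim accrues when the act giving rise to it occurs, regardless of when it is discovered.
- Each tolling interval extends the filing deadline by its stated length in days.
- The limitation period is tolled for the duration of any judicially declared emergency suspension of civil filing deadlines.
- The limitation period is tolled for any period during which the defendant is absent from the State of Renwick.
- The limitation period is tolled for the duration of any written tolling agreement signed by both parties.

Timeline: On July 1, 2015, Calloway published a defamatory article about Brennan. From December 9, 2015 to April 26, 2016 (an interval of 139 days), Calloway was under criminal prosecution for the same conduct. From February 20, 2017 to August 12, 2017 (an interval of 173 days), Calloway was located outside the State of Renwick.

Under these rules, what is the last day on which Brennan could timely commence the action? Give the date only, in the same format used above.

The cause of action accrued on July 1, 2015, the date of the act.
Adding the 30 months base period to July 1, 2015 gives a deadline of January 1, 2018, before any tolling.
The defendant's absence from the jurisdiction from February 20, 2017 to August 12, 2017 tolled the period for 173 days, extending the deadline to June 23, 2018.
Although a criminal prosecution ran from December 9, 2015 to April 26, 2016, the stated rules do not make that a tolling event, so it is disregarded.

June 23, 2018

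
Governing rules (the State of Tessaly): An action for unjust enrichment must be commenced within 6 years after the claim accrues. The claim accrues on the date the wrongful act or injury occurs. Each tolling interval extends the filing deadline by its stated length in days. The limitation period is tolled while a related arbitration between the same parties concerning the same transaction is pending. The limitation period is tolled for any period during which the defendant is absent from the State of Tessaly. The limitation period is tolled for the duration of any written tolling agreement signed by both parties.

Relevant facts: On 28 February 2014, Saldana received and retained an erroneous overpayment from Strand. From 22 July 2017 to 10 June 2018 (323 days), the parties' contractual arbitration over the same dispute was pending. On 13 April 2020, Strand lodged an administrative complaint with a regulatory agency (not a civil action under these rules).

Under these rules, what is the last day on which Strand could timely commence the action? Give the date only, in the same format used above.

16 January 2021

The limitation period began to run on 28 February 2014.
The untolled deadline — 6 years after 28 February 2014 — is 28 February 2020.
The period was tolled for 323 days by the pending related arbitration (22 July 2017 to 10 June 2018), pushing the deadline to 16 January 2021.
The other events in the timeline have no effect on the limitation period under the stated rules.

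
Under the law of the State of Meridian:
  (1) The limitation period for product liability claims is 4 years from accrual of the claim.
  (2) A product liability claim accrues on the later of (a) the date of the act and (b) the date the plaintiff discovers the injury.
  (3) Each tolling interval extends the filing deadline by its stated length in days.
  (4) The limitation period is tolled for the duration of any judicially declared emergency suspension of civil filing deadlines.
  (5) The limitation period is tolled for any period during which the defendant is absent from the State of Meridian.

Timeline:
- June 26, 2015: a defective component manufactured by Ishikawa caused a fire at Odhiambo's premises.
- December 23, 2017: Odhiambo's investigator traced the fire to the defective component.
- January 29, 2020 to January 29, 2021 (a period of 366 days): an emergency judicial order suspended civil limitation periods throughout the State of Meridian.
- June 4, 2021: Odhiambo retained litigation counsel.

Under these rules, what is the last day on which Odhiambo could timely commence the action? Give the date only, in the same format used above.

Because discovery on December 23, 2017 post-dates the June 26, 2015 act, accrual under the later-of rule falls on December 23, 2017.
The untolled deadline — 4 years after December 23, 2017 — is December 23, 2021.
Because the emergency suspension of filing deadlines ran from January 29, 2020 to January 29, 2021, the deadline is extended by 366 days to December 24, 2022.
The other events in the timeline have no effect on the limitation period under the stated rules.

December 24, 2022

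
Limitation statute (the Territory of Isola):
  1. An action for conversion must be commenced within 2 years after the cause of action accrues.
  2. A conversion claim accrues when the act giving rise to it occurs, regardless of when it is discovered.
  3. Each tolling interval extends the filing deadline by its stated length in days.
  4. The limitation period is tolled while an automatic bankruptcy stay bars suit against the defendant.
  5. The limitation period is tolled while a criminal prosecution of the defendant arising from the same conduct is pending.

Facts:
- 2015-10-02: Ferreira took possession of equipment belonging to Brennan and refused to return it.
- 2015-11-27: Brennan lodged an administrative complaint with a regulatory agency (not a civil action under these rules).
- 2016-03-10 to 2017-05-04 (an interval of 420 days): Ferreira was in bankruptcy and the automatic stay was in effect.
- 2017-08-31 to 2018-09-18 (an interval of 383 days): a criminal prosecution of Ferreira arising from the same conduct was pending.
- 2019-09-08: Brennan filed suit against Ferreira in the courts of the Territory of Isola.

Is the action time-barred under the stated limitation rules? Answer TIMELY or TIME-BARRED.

The limitation period began to run on 2015-10-02.
2 years from 2015-10-02 is 2017-10-02.
Because the automatic bankruptcy stay ran from 2016-03-10 to 2017-05-04, the deadline is extended by 420 days to 2018-11-26.
The pending criminal prosecution from 2017-08-31 to 2018-09-18 tolled the period for 383 days, extending the deadline to 2019-12-14.
The other events in the timeline have no effect on the limitation period under the stated rules.
Filing on 2019-09-08 beat the 2019-12-14 deadline — the action is timely.

TIMELY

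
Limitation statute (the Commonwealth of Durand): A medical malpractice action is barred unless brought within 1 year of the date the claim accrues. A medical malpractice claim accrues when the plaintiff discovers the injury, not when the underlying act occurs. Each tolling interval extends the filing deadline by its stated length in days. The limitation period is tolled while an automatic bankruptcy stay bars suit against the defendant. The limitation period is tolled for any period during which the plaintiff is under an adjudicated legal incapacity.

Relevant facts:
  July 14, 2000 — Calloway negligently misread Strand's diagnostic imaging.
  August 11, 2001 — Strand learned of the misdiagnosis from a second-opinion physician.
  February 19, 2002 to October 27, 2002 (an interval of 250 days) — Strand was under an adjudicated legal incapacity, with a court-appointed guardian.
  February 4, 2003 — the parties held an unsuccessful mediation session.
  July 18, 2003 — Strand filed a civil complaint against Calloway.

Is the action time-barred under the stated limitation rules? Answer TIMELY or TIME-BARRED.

Under the discovery rule, the claim accrued on August 11, 2001, when Strand discovered the injury — not on the July 14, 2000 date of the underlying act.
1 year from August 11, 2001 is August 11, 2002.
The period was tolled for 250 days by the plaintiff's legal incapacity (February 19, 2002 to October 27, 2002), pushing the deadline to April 18, 2003.
The other events in the timeline have no effect on the limitation period under the stated rules.
Filing on July 18, 2003 missed the April 18, 2003 deadline — the action is time-barred.

TIME-BARRED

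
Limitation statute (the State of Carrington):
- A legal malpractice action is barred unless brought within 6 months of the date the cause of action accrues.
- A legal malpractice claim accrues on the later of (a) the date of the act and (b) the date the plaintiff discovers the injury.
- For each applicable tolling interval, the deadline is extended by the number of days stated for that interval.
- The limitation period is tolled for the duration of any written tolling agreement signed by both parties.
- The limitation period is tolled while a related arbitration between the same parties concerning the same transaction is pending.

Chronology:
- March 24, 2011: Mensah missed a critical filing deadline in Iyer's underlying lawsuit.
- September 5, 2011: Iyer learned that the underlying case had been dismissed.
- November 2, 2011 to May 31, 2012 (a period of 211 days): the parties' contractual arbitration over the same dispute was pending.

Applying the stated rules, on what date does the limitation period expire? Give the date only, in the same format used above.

The claim accrued on September 5, 2011 — the later of the March 24, 2011 act and the September 5, 2011 discovery.
The untolled deadline — 6 months after September 5, 2011 — is March 5, 2012.
The period was tolled for 211 days by the pending related arbitration (November 2, 2011 to May 31, 2012), pushing the deadline to October 2, 2012.

October 2, 2012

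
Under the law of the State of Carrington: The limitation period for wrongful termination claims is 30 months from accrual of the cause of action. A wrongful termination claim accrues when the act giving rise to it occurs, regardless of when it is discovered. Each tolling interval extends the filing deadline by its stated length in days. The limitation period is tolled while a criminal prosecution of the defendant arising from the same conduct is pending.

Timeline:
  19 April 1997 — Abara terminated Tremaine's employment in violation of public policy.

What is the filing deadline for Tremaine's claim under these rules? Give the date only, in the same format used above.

19 October 1999

The claim accrued on 19 April 1997, when the wrongful act occurred.
Adding the 30 months base period to 19 April 1997 gives a deadline of 19 October 1999, before any tolling.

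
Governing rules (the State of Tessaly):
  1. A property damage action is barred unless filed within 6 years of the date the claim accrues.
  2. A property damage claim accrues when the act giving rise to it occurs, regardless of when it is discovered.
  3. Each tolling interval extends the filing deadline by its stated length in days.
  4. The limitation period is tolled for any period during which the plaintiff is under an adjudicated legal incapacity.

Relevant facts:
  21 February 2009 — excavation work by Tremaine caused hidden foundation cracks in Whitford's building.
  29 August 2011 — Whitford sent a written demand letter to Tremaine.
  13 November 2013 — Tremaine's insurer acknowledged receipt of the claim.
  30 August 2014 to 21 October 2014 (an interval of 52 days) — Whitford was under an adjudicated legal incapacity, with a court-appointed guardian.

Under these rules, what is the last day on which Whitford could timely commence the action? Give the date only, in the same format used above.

14 April 2015

The limitation period began to run on 21 February 2009.
The untolled deadline — 6 years after 21 February 2009 — is 21 February 2015.
Because the plaintiff's legal incapacity ran from 30 August 2014 to 21 October 2014, the deadline is extended by 52 days to 14 April 2015.
None of the other events listed affects the running of the period under the stated rules.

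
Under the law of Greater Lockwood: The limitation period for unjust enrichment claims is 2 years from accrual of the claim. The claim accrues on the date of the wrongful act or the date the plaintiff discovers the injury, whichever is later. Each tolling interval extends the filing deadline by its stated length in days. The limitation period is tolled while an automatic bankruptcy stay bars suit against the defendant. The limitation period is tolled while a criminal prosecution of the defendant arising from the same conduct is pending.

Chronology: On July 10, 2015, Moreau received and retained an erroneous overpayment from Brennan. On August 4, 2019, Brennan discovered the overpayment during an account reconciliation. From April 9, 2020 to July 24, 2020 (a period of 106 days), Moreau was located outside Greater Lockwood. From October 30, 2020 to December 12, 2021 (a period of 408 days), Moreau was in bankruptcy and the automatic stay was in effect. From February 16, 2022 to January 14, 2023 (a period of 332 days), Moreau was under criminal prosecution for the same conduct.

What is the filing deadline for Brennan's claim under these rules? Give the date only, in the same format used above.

Because discovery on August 4, 2019 post-dates the July 10, 2015 act, accrual under the later-of rule falls on August 4, 2019.
The untolled deadline — 2 years after August 4, 2019 — is August 4, 2021.
The period was tolled for 408 days by the automatic bankruptcy stay (October 30, 2020 to December 12, 2021), pushing the deadline to September 16, 2022.
The pending criminal prosecution from February 16, 2022 to January 14, 2023 tolled the period for 332 days, extending the deadline to August 14, 2023.
Although the defendant's absence ran from April 9, 2020 to July 24, 2020, the stated rules do not make that a tolling event, so it is disregarded.

August 14, 2023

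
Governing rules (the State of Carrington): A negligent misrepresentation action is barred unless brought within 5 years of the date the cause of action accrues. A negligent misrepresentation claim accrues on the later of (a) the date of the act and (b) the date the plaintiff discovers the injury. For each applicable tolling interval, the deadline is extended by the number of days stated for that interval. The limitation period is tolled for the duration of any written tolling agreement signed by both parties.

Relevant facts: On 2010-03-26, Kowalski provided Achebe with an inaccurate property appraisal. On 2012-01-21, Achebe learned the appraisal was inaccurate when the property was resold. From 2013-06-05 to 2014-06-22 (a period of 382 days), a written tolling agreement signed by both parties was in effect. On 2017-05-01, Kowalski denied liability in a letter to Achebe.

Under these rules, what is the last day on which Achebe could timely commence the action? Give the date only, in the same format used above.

2018-02-07

Taking the later of the act (2010-03-26) and discovery (2012-01-21), the claim accrued on 2012-01-21.
The untolled deadline — 5 years after 2012-01-21 — is 2017-01-21.
Because the written tolling agreement ran from 2013-06-05 to 2014-06-22, the deadline is extended by 382 days to 2018-02-07.
The other events in the timeline have no effect on the limitation period under the stated rules.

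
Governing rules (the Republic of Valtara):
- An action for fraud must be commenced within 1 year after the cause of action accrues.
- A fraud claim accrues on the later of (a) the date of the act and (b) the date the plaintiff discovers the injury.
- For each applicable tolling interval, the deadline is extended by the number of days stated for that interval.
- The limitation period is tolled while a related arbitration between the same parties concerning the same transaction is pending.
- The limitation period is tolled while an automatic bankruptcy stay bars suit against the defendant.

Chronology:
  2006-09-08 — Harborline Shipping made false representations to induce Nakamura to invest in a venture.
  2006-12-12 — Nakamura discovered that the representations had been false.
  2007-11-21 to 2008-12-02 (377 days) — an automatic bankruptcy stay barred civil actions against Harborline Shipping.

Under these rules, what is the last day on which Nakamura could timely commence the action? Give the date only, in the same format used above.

2008-12-23

The claim accrued on 2006-12-12 — the later of the 2006-09-08 act and the 2006-12-12 discovery.
The untolled deadline — 1 year after 2006-12-12 — is 2007-12-12.
The period was tolled for 377 days by the automatic bankruptcy stay (2007-11-21 to 2008-12-02), pushing the deadline to 2008-12-23.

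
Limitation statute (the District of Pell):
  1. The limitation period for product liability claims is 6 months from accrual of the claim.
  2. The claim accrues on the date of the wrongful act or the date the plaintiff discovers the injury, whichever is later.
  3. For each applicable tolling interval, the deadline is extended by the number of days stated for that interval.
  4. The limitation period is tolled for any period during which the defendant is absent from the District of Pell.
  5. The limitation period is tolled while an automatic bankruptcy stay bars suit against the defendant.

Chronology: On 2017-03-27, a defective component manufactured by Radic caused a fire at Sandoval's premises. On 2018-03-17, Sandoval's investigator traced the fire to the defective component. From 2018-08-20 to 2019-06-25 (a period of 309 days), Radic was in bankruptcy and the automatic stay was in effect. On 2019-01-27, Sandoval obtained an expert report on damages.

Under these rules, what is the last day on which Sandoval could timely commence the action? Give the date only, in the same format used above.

Because discovery on 2018-03-17 post-dates the 2017-03-27 act, accrual under the later-of rule falls on 2018-03-17.
The untolled deadline — 6 months after 2018-03-17 — is 2018-09-17.
The period was tolled for 309 days by the automatic bankruptcy stay (2018-08-20 to 2019-06-25), pushing the deadline to 2019-07-23.
None of the other events listed affects the running of the period under the stated rules.

2019-07-23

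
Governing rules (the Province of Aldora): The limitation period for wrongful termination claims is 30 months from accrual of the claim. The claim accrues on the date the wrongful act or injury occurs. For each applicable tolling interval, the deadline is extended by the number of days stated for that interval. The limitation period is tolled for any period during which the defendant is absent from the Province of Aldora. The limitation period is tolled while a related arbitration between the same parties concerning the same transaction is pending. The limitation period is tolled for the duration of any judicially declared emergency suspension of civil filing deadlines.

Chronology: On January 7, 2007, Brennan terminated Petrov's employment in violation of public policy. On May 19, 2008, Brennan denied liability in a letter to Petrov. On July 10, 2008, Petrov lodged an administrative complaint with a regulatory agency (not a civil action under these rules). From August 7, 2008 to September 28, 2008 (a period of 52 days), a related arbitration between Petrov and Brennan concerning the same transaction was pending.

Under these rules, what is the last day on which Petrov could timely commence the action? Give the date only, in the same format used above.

The claim accrued on January 7, 2007, the date of the act.
The untolled deadline — 30 months after January 7, 2007 — is July 7, 2009.
Because the pending related arbitration ran from August 7, 2008 to September 28, 2008, the deadline is extended by 52 days to August 28, 2009.
None of the other events listed affects the running of the period under the stated rules.

August 28, 2009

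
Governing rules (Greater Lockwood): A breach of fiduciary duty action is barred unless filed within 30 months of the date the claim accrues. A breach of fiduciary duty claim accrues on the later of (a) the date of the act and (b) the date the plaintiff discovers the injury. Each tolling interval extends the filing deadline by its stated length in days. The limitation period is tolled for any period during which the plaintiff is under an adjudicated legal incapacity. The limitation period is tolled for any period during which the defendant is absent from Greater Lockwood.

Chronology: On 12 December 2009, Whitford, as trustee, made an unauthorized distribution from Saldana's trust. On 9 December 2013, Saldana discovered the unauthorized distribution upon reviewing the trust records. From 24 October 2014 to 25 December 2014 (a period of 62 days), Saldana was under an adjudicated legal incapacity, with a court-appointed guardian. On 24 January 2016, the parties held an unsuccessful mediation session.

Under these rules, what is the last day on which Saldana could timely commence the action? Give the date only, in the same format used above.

10 August 2016

The claim accrued on 9 December 2013 — the later of the 12 December 2009 act and the 9 December 2013 discovery.
The untolled deadline — 30 months after 9 December 2013 — is 9 June 2016.
The plaintiff's legal incapacity from 24 October 2014 to 25 December 2014 tolled the period for 62 days, extending the deadline to 10 August 2016.
The other events in the timeline have no effect on the limitation period under the stated rules.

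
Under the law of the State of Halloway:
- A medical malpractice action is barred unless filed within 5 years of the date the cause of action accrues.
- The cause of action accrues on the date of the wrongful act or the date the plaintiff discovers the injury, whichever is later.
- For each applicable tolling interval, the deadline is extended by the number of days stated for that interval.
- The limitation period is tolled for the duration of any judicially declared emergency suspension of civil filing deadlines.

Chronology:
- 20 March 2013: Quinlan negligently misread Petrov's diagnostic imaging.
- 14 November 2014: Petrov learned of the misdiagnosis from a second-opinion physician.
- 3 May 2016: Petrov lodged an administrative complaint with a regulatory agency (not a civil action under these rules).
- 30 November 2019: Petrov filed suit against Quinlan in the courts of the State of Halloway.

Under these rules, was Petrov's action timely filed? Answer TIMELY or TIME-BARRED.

The claim accrued on 14 November 2014 — the later of the 20 March 2013 act and the 14 November 2014 discovery.
5 years from 14 November 2014 is 14 November 2019.
The other events in the timeline have no effect on the limitation period under the stated rules.
The 30 November 2019 filing falls after the 14 November 2019 deadline; the claim is time-barred.

TIME-BARRED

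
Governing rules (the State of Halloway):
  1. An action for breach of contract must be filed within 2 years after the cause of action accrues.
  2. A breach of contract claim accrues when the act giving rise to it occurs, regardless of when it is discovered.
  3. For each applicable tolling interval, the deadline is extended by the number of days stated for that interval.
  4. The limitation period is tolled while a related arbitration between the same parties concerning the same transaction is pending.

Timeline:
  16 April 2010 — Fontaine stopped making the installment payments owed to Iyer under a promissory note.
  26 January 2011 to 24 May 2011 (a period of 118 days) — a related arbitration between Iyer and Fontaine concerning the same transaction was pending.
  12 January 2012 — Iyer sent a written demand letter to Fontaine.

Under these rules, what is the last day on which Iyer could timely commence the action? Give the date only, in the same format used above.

The claim accrued on 16 April 2010, when the wrongful act occurred.
The untolled deadline — 2 years after 16 April 2010 — is 16 April 2012.
The pending related arbitration from 26 January 2011 to 24 May 2011 tolled the period for 118 days, extending the deadline to 12 August 2012.
The other events in the timeline have no effect on the limitation period under the stated rules.

12 August 2012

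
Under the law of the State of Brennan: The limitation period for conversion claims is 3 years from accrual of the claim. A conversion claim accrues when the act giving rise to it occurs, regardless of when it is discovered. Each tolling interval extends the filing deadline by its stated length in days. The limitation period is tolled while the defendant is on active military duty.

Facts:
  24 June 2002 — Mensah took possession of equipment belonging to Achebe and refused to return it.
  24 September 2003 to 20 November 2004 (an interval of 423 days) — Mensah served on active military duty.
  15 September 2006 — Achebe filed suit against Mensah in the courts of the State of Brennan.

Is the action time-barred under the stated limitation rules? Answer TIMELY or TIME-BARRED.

The claim accrued on 24 June 2002, when the wrongful act occurred.
The untolled deadline — 3 years after 24 June 2002 — is 24 June 2005.
The period was tolled for 423 days by the defendant's active military service (24 September 2003 to 20 November 2004), pushing the deadline to 21 August 2006.
The 15 September 2006 filing falls after the 21 August 2006 deadline; the claim is time-barred.

TIME-BARRED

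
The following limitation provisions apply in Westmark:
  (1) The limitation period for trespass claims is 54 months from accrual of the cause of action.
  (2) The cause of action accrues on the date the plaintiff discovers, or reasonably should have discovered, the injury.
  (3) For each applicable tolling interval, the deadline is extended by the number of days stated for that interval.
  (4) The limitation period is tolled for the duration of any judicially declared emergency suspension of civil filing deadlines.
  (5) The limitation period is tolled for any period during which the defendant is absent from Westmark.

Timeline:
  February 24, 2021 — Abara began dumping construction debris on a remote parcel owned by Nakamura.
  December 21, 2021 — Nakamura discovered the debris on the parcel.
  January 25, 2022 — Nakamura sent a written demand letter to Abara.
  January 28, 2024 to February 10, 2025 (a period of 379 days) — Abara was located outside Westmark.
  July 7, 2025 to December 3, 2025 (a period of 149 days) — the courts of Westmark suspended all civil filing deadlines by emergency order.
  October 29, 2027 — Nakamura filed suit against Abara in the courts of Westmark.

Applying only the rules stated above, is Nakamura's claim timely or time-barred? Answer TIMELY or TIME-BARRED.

The claim did not accrue until Nakamura discovered the injury on December 21, 2021; the February 24, 2021 act date does not start the clock under the stated rule.
Adding the 54 months base period to December 21, 2021 gives a deadline of June 21, 2026, before any tolling.
Because the defendant's absence from the jurisdiction ran from January 28, 2024 to February 10, 2025, the deadline is extended by 379 days to July 5, 2027.
The period was tolled for 149 days by the emergency suspension of filing deadlines (July 7, 2025 to December 3, 2025), pushing the deadline to December 1, 2027.
Nothing else in the chronology tolls or restarts the period.
Filing on October 29, 2027 beat the December 1, 2027 deadline — the action is timely.

TIMELY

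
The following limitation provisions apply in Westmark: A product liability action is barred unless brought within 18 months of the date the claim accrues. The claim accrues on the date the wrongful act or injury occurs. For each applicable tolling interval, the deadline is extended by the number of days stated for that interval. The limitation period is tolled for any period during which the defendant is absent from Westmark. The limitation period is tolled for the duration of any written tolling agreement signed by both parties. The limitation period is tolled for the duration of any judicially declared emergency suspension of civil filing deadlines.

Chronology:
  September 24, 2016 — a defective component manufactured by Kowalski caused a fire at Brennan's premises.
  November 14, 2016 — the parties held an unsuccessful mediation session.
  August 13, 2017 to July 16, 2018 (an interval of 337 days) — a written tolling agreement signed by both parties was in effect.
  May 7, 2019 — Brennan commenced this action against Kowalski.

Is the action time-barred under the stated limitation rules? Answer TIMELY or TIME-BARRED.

TIME-BARRED

The claim accrued on September 24, 2016, when the wrongful act occurred.
The untolled deadline — 18 months after September 24, 2016 — is March 24, 2018.
The period was tolled for 337 days by the written tolling agreement (August 13, 2017 to July 16, 2018), pushing the deadline to February 24, 2019.
Nothing else in the chronology tolls or restarts the period.
Brennan filed on May 7, 2019, after the February 24, 2019 deadline, so the action is time-barred.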